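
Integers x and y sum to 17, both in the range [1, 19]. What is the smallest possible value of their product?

16

xy = x(17 − x) is concave in x, so over [1, 16] it is minimized at an endpoint.
The extreme feasible split is x = 1, y = 16, giving xy = 16.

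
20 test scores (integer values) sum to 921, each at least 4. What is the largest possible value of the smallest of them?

The 20 values sum to 921, so their minimum is at most ⌊921/20⌋ = 46.
Taking 19 copies of 46 and 1 copy of 47 gives exactly 921, so 46 is attained.

46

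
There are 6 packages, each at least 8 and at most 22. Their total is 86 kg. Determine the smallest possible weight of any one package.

To make one package as small as possible, make the other 5 as large as possible.
The other 5 can take up 5 × 22 = 110 ≥ 86 − 8, so one package can sit at its floor of 8.
Achievable: one at 8 and the other 5 totalling 78, which fits since 5 × 8 ≤ 78 ≤ 5 × 22.

8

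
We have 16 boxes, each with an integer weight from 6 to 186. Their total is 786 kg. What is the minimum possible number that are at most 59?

4

If only k of them are at most 59, the other 16 − k are at least 60, so the total is at least (16 − k)·60 + k·6.
This is ≤ 786, so (16 − k)·60 + 6k ≤ 786, which gives k ≥ 4.
Exactly 4 works: 4 values at 6 and 12 at 60 total 744; raise one of the low values by 42 (still ≤ 59) to hit 786.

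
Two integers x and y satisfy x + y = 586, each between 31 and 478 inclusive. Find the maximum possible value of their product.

xy = x(586 − x) is maximized when x is as near 586/2 as the bounds allow.
Taking x = 293 and y = 293 (both in [31, 478]) gives xy = 85849.

85849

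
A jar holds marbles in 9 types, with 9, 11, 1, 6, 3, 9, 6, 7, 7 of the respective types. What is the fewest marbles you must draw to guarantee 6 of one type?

40

In the worst case you take as many as possible of each type without reaching 6: 5 + 5 + 1 + 5 + 3 + 5 + 5 + 5 + 5 = 39.
The next one must give 6 of some type, so 39 + 1 = 40.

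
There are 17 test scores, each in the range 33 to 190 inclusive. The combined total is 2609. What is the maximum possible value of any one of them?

Maximizing one value means minimizing the remaining 16.
The other 16 contribute at least 16 × 33 = 528, leaving at most 2609 − 528 = 2081.
But each score is capped at 190, so the maximum is 190.
Achievable: one at 190 and the other 16 totalling 2419, which fits since 16 × 33 ≤ 2419 ≤ 16 × 190.

190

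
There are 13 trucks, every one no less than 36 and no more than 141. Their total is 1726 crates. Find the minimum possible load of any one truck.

Minimizing one value means maximizing the remaining 12.
The other 12 can take up 12 × 141 = 1692 ≥ 1726 − 36, so one truck can sit at its floor of 36.
Achievable: one at 36 and the other 12 totalling 1690, which fits since 12 × 36 ≤ 1690 ≤ 12 × 141.

36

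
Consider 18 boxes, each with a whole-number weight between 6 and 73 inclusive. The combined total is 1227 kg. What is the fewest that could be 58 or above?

13

Suppose at most 18 − j of them reach 58; then j values are ≤ 57 and the rest ≤ 73.
The total is then ≤ 57·j + 73·(18 − j) = 1314 − 16j. For this to be ≥ 1227 we need j ≤ 5, so at least 18 − 5 = 13 must reach 58.
Exactly 13 works: 13 values at 73 and 5 at 57 total 1234; lower one of the high values by 7 (still ≥ 58) to hit 1227.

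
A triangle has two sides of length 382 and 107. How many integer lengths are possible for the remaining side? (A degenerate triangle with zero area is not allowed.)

213

The triangle inequality gives |382 − 107| < c < 382 + 107, i.e. 275 < c < 489.
So c can be any integer from 276 to 488: 213 values.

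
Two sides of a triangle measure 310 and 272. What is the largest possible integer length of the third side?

The third side must be less than 310 + 272 = 582.
The largest integer below 582 is 581.

581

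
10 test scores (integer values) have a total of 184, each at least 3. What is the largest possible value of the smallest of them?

18

If every one of the 10 were at least 19, the total would be at least 10 × 19 = 190 > 184.
Achievable: 6 of them at 18 and 4 at 19 total 184.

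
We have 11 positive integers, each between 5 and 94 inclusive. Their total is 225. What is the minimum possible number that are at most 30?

5

Let j be the number exceeding 30. Then the total is ≥ 31·j + 5·(11 − j) = 55 + 26j.
So 26j ≤ 170 and j ≤ 6; hence at least 11 − 6 = 5 are ≤ 30.
Exactly 5 works: 5 values at 5 and 6 at 31 total 211; raise one of the low values by 14 (still ≤ 30) to hit 225.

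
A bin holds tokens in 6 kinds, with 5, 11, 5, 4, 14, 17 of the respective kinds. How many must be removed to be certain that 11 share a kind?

45

In the worst case you take as many as possible of each kind without reaching 11: 5 + 10 + 5 + 4 + 10 + 10 = 44.
The next one must give 11 of some kind, so 44 + 1 = 45.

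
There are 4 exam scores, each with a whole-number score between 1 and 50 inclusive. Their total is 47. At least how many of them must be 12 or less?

Each value above 12 is at least 13, contributing at least 13 − 1 = 12 above the floor 1.
The sum exceeds the floor total 4 by 43, so at most ⌊43/12⌋ = 3 exceed 12, and at least 1 are ≤ 12.
Exactly 1 works: 1 value at 1 and 3 at 13 total 40; raise one of the low values by 7 (still ≤ 12) to hit 47.

1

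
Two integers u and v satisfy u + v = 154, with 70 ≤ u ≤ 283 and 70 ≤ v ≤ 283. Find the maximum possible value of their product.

5929

With u + v fixed, uv peaks when the two are closest together.
Taking u = 77 and v = 77 (both in [70, 283]) gives uv = 5929.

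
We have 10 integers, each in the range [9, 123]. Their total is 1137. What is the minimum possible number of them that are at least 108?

Suppose at most 10 − j of them reach 108; then j values are ≤ 107 and the rest ≤ 123.
The total is then ≤ 107·j + 123·(10 − j) = 1230 − 16j. For this to be ≥ 1137 we need j ≤ 5, so at least 10 − 5 = 5 must reach 108.
Exactly 5 works: 5 values at 123 and 5 at 107 total 1150; lower one of the high values by 13 (still ≥ 108) to hit 1137.

5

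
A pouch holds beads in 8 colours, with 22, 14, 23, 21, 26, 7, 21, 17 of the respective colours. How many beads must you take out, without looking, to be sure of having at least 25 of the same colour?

In the worst case you take as many as possible of each colour without reaching 25: 22 + 14 + 23 + 21 + 24 + 7 + 21 + 17 = 149.
The next one must give 25 of some colour, so 149 + 1 = 150.

150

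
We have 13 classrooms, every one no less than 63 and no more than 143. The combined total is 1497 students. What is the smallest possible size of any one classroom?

To make one classroom as small as possible, make the other 12 as large as possible.
The other 12 can take up 12 × 143 = 1716 ≥ 1497 − 63, so one classroom can sit at its floor of 63.
Achievable: one at 63 and the other 12 totalling 1434, which fits since 12 × 63 ≤ 1434 ≤ 12 × 143.

63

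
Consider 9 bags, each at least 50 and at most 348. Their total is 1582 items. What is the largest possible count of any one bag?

348

To make one bag as large as possible, make the other 8 as small as possible.
The other 8 contribute at least 8 × 50 = 400, leaving at most 1582 − 400 = 1182.
But each bag is capped at 348, so the maximum is 348.
Achievable: one at 348 and the other 8 totalling 1234, which fits since 8 × 50 ≤ 1234 ≤ 8 × 348.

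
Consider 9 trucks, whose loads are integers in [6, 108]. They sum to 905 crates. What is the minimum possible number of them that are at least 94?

5

Suppose at most 9 − j of them reach 94; then j values are ≤ 93 and the rest ≤ 108.
The total is then ≤ 93·j + 108·(9 − j) = 972 − 15j. For this to be ≥ 905 we need j ≤ 4, so at least 9 − 4 = 5 must reach 94.
Exactly 5 works: 5 values at 108 and 4 at 93 total 912; lower one of the high values by 7 (still ≥ 94) to hit 905.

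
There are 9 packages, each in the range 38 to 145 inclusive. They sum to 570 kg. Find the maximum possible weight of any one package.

145

To make one package as large as possible, make the other 8 as small as possible.
The other 8 contribute at least 8 × 38 = 304, leaving at most 570 − 304 = 266.
But each package is capped at 145, so the maximum is 145.
Achievable: one at 145 and the other 8 totalling 425, which fits since 8 × 38 ≤ 425 ≤ 8 × 145.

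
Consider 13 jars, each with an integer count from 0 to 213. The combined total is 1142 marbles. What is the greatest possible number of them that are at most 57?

10

Suppose k of them are at most 57. Those contribute at most 57 each and the rest at most 213 each.
So the total is at most 57k + 213(13 − k) = 2769 − 156k. This must still be ≥ 1142, so k ≤ 10.
k = 10 is achieved by 10 values at 57 and 3 at 213, total 1209; lower one of the 213's by 67 (still > 57) to reach 1142.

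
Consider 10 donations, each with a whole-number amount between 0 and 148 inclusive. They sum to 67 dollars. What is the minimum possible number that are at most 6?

If only k of them are at most 6, the other 10 − k are at least 7, so the total is at least (10 − k)·7 + k·0.
This is ≤ 67, so (10 − k)·7 + 0k ≤ 67, which gives k ≥ 1.
Exactly 1 works: 1 value at 0 and 9 at 7 total 63; raise one of the low values by 4 (still ≤ 6) to hit 67.

1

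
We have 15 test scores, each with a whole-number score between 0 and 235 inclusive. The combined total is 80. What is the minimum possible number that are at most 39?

13

Each value above 39 is at least 40, contributing at least 40 − 0 = 40 above the floor 0.
The sum exceeds the floor total 0 by 80, so at most ⌊80/40⌋ = 2 exceed 39, and at least 13 are ≤ 39.
Exactly 13 works: 13 values at 0 and 2 at 40 total 80.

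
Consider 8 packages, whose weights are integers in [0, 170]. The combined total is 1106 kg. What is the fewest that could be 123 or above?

If only k of them are at least 123, the other 8 − k are at most 122, so the total is at most k·170 + (8 − k)·122.
This must reach 1106, so k·170 + (8 − k)·122 ≥ 1106, giving k ≥ 3.
Exactly 3 works: 3 values at 170 and 5 at 122 total 1120; lower one of the high values by 14 (still ≥ 123) to hit 1106.

3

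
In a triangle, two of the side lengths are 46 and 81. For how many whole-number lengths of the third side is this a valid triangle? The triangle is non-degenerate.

The triangle inequality gives |46 − 81| < c < 46 + 81, i.e. 35 < c < 127.
So c can be any integer from 36 to 126: 91 values.

91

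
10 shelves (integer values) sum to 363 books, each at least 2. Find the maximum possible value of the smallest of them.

36

The 10 values sum to 363, so their minimum is at most ⌊363/10⌋ = 36.
Taking 7 copies of 36 and 3 copies of 37 gives exactly 363, so 36 is attained.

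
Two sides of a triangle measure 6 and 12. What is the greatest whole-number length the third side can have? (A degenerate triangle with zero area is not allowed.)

The third side must be less than 6 + 12 = 18.
The largest integer below 18 is 17.

17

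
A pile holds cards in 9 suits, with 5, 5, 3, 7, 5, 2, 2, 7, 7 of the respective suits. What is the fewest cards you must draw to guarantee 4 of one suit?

26

In the worst case you take as many as possible of each suit without reaching 4: 3 + 3 + 3 + 3 + 3 + 2 + 2 + 3 + 3 = 25.
The next one must give 4 of some suit, so 25 + 1 = 26.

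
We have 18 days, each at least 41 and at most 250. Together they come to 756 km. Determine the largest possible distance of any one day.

Maximizing one value means minimizing the remaining 17.
The other 17 contribute at least 17 × 41 = 697, leaving at most 756 − 697 = 59.
Since 59 ≤ 250, this is achievable: one at 59 and 17 at 41.

59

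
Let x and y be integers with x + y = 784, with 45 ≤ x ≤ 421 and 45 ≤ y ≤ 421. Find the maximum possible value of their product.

153664

With x + y fixed, xy peaks when the two are closest together.
Taking x = 392 and y = 392 (both in [45, 421]) gives xy = 153664.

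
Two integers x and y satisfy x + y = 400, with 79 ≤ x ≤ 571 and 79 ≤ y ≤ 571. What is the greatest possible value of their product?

40000

For a fixed sum, the product xy is largest when x and y are as close as possible.
Taking x = 200 and y = 200 (both in [79, 571]) gives xy = 40000.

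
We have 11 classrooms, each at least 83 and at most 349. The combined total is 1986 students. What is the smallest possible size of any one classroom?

To make one classroom as small as possible, make the other 10 as large as possible.
The other 10 can take up 10 × 349 = 3490 ≥ 1986 − 83, so one classroom can sit at its floor of 83.
Achievable: one at 83 and the other 10 totalling 1903, which fits since 10 × 83 ≤ 1903 ≤ 10 × 349.

83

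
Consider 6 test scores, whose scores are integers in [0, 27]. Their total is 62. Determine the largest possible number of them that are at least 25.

Suppose k of them are at least 25. Those contribute at least 25 each and the other 6 − k at least 0 each.
So the total is at least 25k + 0(6 − k) = 0 + 25k. This must be ≤ 62, giving k ≤ 2.
k = 2 is achieved by 2 values at 25 and 4 at 0, total 50; add 12 to one value (staying below 25) to reach 62.

2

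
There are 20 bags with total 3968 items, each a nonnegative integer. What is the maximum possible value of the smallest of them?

198

The average is 3968/20 < 199, so some value is ≤ 198.
Taking 12 copies of 198 and 8 copies of 199 gives exactly 3968, so 198 is attained.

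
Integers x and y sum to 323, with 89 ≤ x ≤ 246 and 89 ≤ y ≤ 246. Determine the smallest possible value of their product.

20826

For a fixed sum, xy is smallest when x and y are as far apart as possible.
At the endpoint x = 89, y = 323 − 89 = 234, so xy = 89 × 234 = 20826.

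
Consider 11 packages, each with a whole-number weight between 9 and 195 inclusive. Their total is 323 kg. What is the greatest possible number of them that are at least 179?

Suppose k of them are at least 179. Those contribute at least 179 each and the other 11 − k at least 9 each.
So the total is at least 179k + 9(11 − k) = 99 + 170k. This must be ≤ 323, giving k ≤ 1.
k = 1 is achieved by 1 value at 179 and 10 at 9, total 269; add 54 to one value (staying below 179) to reach 323.

1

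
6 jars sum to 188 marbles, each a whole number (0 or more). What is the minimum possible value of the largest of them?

Some value must be at least ⌈188/6⌉ = 32, since 6 × 31 = 186 < 188.
Equality holds with 2 values of 32 and 4 values of 31.

32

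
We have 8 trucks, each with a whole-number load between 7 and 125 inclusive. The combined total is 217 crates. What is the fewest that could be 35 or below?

If only k of them are at most 35, the other 8 − k are at least 36, so the total is at least (8 − k)·36 + k·7.
This is ≤ 217, so (8 − k)·36 + 7k ≤ 217, which gives k ≥ 3.
Exactly 3 works: 3 values at 7 and 5 at 36 total 201; raise one of the low values by 16 (still ≤ 35) to hit 217.

3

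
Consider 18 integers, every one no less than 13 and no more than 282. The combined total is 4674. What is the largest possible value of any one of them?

282

To make one integer as large as possible, make the other 17 as small as possible.
The other 17 contribute at least 17 × 13 = 221, leaving at most 4674 − 221 = 4453.
But each integer is capped at 282, so the maximum is 282.
Achievable: one at 282 and the other 17 totalling 4392, which fits since 17 × 13 ≤ 4392 ≤ 17 × 282.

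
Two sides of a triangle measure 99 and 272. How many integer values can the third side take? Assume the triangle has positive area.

The triangle inequality gives |99 − 272| < c < 99 + 272, i.e. 173 < c < 371.
So c can be any integer from 174 to 370: 197 values.

197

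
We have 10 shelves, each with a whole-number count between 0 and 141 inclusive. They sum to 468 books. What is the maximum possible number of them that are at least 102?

Suppose k of them are at least 102. Those contribute at least 102 each and the other 10 − k at least 0 each.
So the total is at least 102k + 0(10 − k) = 0 + 102k. This must be ≤ 468, giving k ≤ 4.
k = 4 is achieved by 4 values at 102 and 6 at 0, total 408; add 60 to one value (staying below 102) to reach 468.

4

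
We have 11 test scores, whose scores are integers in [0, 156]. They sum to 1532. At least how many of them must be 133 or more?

4

Each value short of 133 is at most 132, costing at least 156 − 132 = 24 against the maximum total of 1716.
We can afford to lose at most 1716 − 1532 = 184, so at most ⌊184/24⌋ = 7 fall short, and at least 4 are ≥ 133.
Exactly 4 works: 4 values at 156 and 7 at 132 total 1548; lower one of the high values by 16 (still ≥ 133) to hit 1532.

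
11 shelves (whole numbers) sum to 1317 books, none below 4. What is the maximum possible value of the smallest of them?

The 11 values sum to 1317, so their minimum is at most ⌊1317/11⌋ = 119.
Equality holds with 3 values of 119 and 8 values of 120.

119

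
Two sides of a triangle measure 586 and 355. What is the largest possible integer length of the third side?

The third side must be less than 586 + 355 = 941.
The largest integer below 941 is 940.

940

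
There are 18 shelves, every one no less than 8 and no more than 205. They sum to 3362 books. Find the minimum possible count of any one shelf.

8

To make one shelf as small as possible, make the other 17 as large as possible.
The other 17 can take up 17 × 205 = 3485 ≥ 3362 − 8, so one shelf can sit at its floor of 8.
Achievable: one at 8 and the other 17 totalling 3354, which fits since 17 × 8 ≤ 3354 ≤ 17 × 205.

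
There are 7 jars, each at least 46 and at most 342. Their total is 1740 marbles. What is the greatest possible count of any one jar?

Maximizing one value means minimizing the remaining 6.
The other 6 contribute at least 6 × 46 = 276, leaving at most 1740 − 276 = 1464.
But each jar is capped at 342, so the maximum is 342.
Achievable: one at 342 and the other 6 totalling 1398, which fits since 6 × 46 ≤ 1398 ≤ 6 × 342.

342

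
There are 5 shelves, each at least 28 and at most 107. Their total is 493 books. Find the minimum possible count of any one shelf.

Minimizing one value means maximizing the remaining 4.
The other 4 contribute at most 4 × 107 = 428, leaving at least 493 − 428 = 65.
Since 65 ≥ 28, this is achievable: one at 65 and 4 at 107.

65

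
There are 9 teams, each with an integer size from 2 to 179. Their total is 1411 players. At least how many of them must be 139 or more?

5

Suppose at most 9 − j of them reach 139; then j values are ≤ 138 and the rest ≤ 179.
The total is then ≤ 138·j + 179·(9 − j) = 1611 − 41j. For this to be ≥ 1411 we need j ≤ 4, so at least 9 − 4 = 5 must reach 139.
Exactly 5 works: 5 values at 179 and 4 at 138 total 1447; lower one of the high values by 36 (still ≥ 139) to hit 1411.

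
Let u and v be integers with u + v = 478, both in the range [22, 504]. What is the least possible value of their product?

uv = u(478 − u) is concave in u, so over [22, 456] it is minimized at an endpoint.
At the endpoint u = 22, v = 478 − 22 = 456, so uv = 22 × 456 = 10032.

10032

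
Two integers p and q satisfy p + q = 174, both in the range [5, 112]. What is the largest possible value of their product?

7569

For a fixed sum, the product pq is largest when p and q are as close as possible.
Taking p = 87 and q = 87 (both in [5, 112]) gives pq = 7569.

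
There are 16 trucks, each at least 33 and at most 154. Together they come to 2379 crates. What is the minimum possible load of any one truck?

Minimizing one value means maximizing the remaining 15.
The other 15 contribute at most 15 × 154 = 2310, leaving at least 2379 − 2310 = 69.
Since 69 ≥ 33, this is achievable: one at 69 and 15 at 154.

69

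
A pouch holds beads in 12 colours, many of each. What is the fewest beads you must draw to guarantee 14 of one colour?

157

You could draw 13 of every colour without reaching 14 of any — 156 in all.
One more forces 14 of some colour, so 156 + 1 = 157.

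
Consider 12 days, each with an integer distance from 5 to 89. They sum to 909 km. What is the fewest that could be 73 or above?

3

Suppose at most 12 − j of them reach 73; then j values are ≤ 72 and the rest ≤ 89.
The total is then ≤ 72·j + 89·(12 − j) = 1068 − 17j. For this to be ≥ 909 we need j ≤ 9, so at least 12 − 9 = 3 must reach 73.
Exactly 3 works: 3 values at 89 and 9 at 72 total 915; lower one of the high values by 6 (still ≥ 73) to hit 909.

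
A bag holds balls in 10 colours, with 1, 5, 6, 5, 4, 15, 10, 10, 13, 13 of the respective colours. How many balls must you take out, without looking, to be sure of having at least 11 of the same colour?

72

In the worst case you take as many as possible of each colour without reaching 11: 1 + 5 + 6 + 5 + 4 + 10 + 10 + 10 + 10 + 10 = 71.
The next one must give 11 of some colour, so 71 + 1 = 72.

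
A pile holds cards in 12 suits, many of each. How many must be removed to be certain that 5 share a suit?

49

In the worst case you draw 4 of each of the 12 suits: 12 × 4 = 48.
One more forces 5 of some suit, so 48 + 1 = 49.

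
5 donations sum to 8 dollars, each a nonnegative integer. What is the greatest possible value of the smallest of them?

1

The 5 values sum to 8, so their minimum is at most ⌊8/5⌋ = 1.
Achievable: 2 of them at 1 and 3 at 2 total 8.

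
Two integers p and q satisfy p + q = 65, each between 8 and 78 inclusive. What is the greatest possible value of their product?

With p + q fixed, pq peaks when the two are closest together.
Taking p = 32 and q = 33 (both in [8, 78]) gives pq = 1056.

1056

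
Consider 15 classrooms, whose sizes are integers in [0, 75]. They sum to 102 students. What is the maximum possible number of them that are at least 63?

1

With k values at 63 or above and the rest at least 0, the sum is at least 0 + 63k.
Since the sum is 102, we need 63k ≤ 102, i.e. k ≤ 1.
k = 1 is achieved by 1 value at 63 and 14 at 0, total 63; add 39 to one value (staying below 63) to reach 102.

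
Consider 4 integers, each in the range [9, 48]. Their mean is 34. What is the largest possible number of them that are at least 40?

The total is 4 × 34 = 136.
With k values at 40 or above and the rest at least 9, the sum is at least 36 + 31k.
Since the sum is 136, we need 31k ≤ 100, i.e. k ≤ 3.
k = 3 is achieved by 3 values at 40 and 1 at 9, total 129; add 7 to one value (staying below 40) to reach 136.

3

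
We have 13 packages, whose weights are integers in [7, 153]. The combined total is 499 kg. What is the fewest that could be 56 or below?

Each value above 56 is at least 57, contributing at least 57 − 7 = 50 above the floor 7.
The sum exceeds the floor total 91 by 408, so at most ⌊408/50⌋ = 8 exceed 56, and at least 5 are ≤ 56.
Exactly 5 works: 5 values at 7 and 8 at 57 total 491; raise one of the low values by 8 (still ≤ 56) to hit 499.

5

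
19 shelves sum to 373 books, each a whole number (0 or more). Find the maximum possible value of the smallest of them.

19

If every one of the 19 were at least 20, the total would be at least 19 × 20 = 380 > 373.
Taking 7 copies of 19 and 12 copies of 20 gives exactly 373, so 19 is attained.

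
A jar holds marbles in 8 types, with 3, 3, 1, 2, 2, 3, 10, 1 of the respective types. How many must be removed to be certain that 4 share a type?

In the worst case you take as many as possible of each type without reaching 4: 3 + 3 + 1 + 2 + 2 + 3 + 3 + 1 = 18.
The next one must give 4 of some type, so 18 + 1 = 19.

19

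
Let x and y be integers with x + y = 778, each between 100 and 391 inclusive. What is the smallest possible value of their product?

151317

xy = x(778 − x) is concave in x, so over [387, 391] it is minimized at an endpoint.
The extreme feasible split is x = 387, y = 391, giving xy = 151317.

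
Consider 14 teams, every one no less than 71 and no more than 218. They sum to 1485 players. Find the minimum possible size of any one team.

71

Minimizing one value means maximizing the remaining 13.
The other 13 can take up 13 × 218 = 2834 ≥ 1485 − 71, so one team can sit at its floor of 71.
Achievable: one at 71 and the other 13 totalling 1414, which fits since 13 × 71 ≤ 1414 ≤ 13 × 218.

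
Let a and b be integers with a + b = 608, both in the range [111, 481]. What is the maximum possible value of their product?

92416

For a fixed sum, the product ab is largest when a and b are as close as possible.
Taking a = 304 and b = 304 (both in [111, 481]) gives ab = 92416.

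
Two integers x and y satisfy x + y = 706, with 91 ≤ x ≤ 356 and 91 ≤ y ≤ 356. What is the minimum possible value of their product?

124600

Since x + y is fixed, pushing one of them to its bound minimizes the product.
The extreme feasible split is x = 350, y = 356, giving xy = 124600.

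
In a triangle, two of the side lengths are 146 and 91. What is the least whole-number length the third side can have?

56

The third side must exceed |146 − 91| = 55.
The smallest integer above 55 is 56.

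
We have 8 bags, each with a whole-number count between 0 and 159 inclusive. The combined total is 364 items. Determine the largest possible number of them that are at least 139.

If k of the values are ≥ 139, the total is ≥ 139k + 0(8 − k).
Setting 139k + 0(8 − k) ≤ 364 gives 139k ≤ 364, so k ≤ 2.
k = 2 is achieved by 2 values at 139 and 6 at 0, total 278; add 86 to one value (staying below 139) to reach 364.

2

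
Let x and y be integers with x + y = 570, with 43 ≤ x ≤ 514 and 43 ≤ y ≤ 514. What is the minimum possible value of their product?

28784

xy = x(570 − x) is concave in x, so over [56, 514] it is minimized at an endpoint.
The extreme feasible split is x = 56, y = 514, giving xy = 28784.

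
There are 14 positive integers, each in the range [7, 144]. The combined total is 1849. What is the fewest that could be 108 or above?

If only k of them are at least 108, the other 14 − k are at most 107, so the total is at most k·144 + (14 − k)·107.
This must reach 1849, so k·144 + (14 − k)·107 ≥ 1849, giving k ≥ 10.
Exactly 10 works: 10 values at 144 and 4 at 107 total 1868; lower one of the high values by 19 (still ≥ 108) to hit 1849.

10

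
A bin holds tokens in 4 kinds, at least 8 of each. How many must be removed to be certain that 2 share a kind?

You could draw 1 of every kind without reaching 2 of any — 4 in all.
One more forces 2 of some kind, so 4 + 1 = 5.

5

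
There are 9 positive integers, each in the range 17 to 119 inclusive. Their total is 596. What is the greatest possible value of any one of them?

Maximizing one value means minimizing the remaining 8.
The other 8 contribute at least 8 × 17 = 136, leaving at most 596 − 136 = 460.
But each integer is capped at 119, so the maximum is 119.
Achievable: one at 119 and the other 8 totalling 477, which fits since 8 × 17 ≤ 477 ≤ 8 × 119.

119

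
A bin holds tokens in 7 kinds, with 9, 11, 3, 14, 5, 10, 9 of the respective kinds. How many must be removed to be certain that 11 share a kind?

57

In the worst case you take as many as possible of each kind without reaching 11: 9 + 10 + 3 + 10 + 5 + 10 + 9 = 56.
The next one must give 11 of some kind, so 56 + 1 = 57.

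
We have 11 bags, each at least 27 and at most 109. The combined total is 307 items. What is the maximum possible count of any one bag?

Maximizing one value means minimizing the remaining 10.
The other 10 contribute at least 10 × 27 = 270, leaving at most 307 − 270 = 37.
Since 37 ≤ 109, this is achievable: one at 37 and 10 at 27.

37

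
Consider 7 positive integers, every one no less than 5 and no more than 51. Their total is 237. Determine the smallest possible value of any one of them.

To make one integer as small as possible, make the other 6 as large as possible.
The other 6 can take up 6 × 51 = 306 ≥ 237 − 5, so one integer can sit at its floor of 5.
Achievable: one at 5 and the other 6 totalling 232, which fits since 6 × 5 ≤ 232 ≤ 6 × 51.

5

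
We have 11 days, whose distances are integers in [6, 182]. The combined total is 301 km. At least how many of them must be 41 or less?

Each value above 41 is at least 42, contributing at least 42 − 6 = 36 above the floor 6.
The sum exceeds the floor total 66 by 235, so at most ⌊235/36⌋ = 6 exceed 41, and at least 5 are ≤ 41.
Exactly 5 works: 5 values at 6 and 6 at 42 total 282; raise one of the low values by 19 (still ≤ 41) to hit 301.

5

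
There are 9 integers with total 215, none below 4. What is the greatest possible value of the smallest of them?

The 9 values sum to 215, so their minimum is at most ⌊215/9⌋ = 23.
Achievable: 1 of them at 23 and 8 at 24 total 215.

23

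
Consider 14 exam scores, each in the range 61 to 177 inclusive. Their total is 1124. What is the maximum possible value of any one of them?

177

Maximizing one value means minimizing the remaining 13.
The other 13 contribute at least 13 × 61 = 793, leaving at most 1124 − 793 = 331.
But each score is capped at 177, so the maximum is 177.
Achievable: one at 177 and the other 13 totalling 947, which fits since 13 × 61 ≤ 947 ≤ 13 × 177.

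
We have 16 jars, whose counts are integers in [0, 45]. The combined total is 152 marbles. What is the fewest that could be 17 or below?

8

If only k of them are at most 17, the other 16 − k are at least 18, so the total is at least (16 − k)·18 + k·0.
This is ≤ 152, so (16 − k)·18 + 0k ≤ 152, which gives k ≥ 8.
Exactly 8 works: 8 values at 0 and 8 at 18 total 144; raise one of the low values by 8 (still ≤ 17) to hit 152.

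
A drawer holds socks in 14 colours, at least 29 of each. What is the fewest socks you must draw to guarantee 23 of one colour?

In the worst case you draw 22 of each of the 14 colours: 14 × 22 = 308.
One more forces 23 of some colour, so 308 + 1 = 309.

309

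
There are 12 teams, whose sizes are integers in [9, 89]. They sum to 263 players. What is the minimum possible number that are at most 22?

1

If only k of them are at most 22, the other 12 − k are at least 23, so the total is at least (12 − k)·23 + k·9.
This is ≤ 263, so (12 − k)·23 + 9k ≤ 263, which gives k ≥ 1.
Exactly 1 works: 1 value at 9 and 11 at 23 total 262; raise one of the low values by 1 (still ≤ 22) to hit 263.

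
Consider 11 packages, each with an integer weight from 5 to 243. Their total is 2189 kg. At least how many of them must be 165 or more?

Each value short of 165 is at most 164, costing at least 243 − 164 = 79 against the maximum total of 2673.
We can afford to lose at most 2673 − 2189 = 484, so at most ⌊484/79⌋ = 6 fall short, and at least 5 are ≥ 165.
Exactly 5 works: 5 values at 243 and 6 at 164 total 2199; lower one of the high values by 10 (still ≥ 165) to hit 2189.

5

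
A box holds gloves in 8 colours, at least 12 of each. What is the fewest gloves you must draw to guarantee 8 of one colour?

57

In the worst case you draw 7 of each of the 8 colours: 8 × 7 = 56.
One more forces 8 of some colour, so 56 + 1 = 57.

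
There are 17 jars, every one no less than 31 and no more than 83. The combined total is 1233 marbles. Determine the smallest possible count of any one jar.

31

Minimizing one value means maximizing the remaining 16.
The other 16 can take up 16 × 83 = 1328 ≥ 1233 − 31, so one jar can sit at its floor of 31.
Achievable: one at 31 and the other 16 totalling 1202, which fits since 16 × 31 ≤ 1202 ≤ 16 × 83.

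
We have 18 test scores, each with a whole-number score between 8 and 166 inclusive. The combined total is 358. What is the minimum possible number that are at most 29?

Each value above 29 is at least 30, contributing at least 30 − 8 = 22 above the floor 8.
The sum exceeds the floor total 144 by 214, so at most ⌊214/22⌋ = 9 exceed 29, and at least 9 are ≤ 29.
Exactly 9 works: 9 values at 8 and 9 at 30 total 342; raise one of the low values by 16 (still ≤ 29) to hit 358.

9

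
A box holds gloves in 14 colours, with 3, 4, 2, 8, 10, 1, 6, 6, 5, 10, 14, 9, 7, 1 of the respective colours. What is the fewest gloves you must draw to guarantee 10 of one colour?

In the worst case you take as many as possible of each colour without reaching 10: 3 + 4 + 2 + 8 + 9 + 1 + 6 + 6 + 5 + 9 + 9 + 9 + 7 + 1 = 79.
The next one must give 10 of some colour, so 79 + 1 = 80.

80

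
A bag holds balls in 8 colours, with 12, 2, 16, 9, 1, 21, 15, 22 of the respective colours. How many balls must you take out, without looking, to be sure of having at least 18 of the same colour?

90

In the worst case you take as many as possible of each colour without reaching 18: 12 + 2 + 16 + 9 + 1 + 17 + 15 + 17 = 89.
The next one must give 18 of some colour, so 89 + 1 = 90.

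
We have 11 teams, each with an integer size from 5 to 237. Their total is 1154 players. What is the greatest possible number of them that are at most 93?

10

Each value at 93 or below falls at least 237 − 93 = 144 short of the ceiling 237.
The ceiling total is 11 × 237 = 2607, and we need 1154, so at most ⌊(2607 − 1154)/144⌋ = 10 can be that low.
k = 10 is achieved by 10 values at 93 and 1 at 237, total 1167; lower one of the 237's by 13 (still > 93) to reach 1154.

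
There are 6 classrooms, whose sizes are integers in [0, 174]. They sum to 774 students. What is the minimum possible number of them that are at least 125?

1

Suppose at most 6 − j of them reach 125; then j values are ≤ 124 and the rest ≤ 174.
The total is then ≤ 124·j + 174·(6 − j) = 1044 − 50j. For this to be ≥ 774 we need j ≤ 5, so at least 6 − 5 = 1 must reach 125.
Exactly 1 works: 1 value at 174 and 5 at 124 total 794; lower one of the high values by 20 (still ≥ 125) to hit 774.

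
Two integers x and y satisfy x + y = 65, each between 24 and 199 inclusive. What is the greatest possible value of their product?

1056

xy = x(65 − x) is maximized when x is as near 65/2 as the bounds allow.
Taking x = 32 and y = 33 (both in [24, 199]) gives xy = 1056.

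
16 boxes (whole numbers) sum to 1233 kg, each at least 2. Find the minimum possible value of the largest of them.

78

If every one of the 16 were at most 77, the total would be at most 16 × 77 = 1232 < 1233.
Equality holds with 1 value of 78 and 15 values of 77.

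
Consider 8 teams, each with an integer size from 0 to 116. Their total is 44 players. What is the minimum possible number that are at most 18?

6

If only k of them are at most 18, the other 8 − k are at least 19, so the total is at least (8 − k)·19 + k·0.
This is ≤ 44, so (8 − k)·19 + 0k ≤ 44, which gives k ≥ 6.
Exactly 6 works: 6 values at 0 and 2 at 19 total 38; raise one of the low values by 6 (still ≤ 18) to hit 44.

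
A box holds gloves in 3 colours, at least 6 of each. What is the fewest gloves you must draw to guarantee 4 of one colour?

10

You could draw 3 of every colour without reaching 4 of any — 9 in all.
One more forces 4 of some colour, so 9 + 1 = 10.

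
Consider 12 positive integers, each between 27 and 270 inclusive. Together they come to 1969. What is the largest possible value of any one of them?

Maximizing one value means minimizing the remaining 11.
The other 11 contribute at least 11 × 27 = 297, leaving at most 1969 − 297 = 1672.
But each integer is capped at 270, so the maximum is 270.
Achievable: one at 270 and the other 11 totalling 1699, which fits since 11 × 27 ≤ 1699 ≤ 11 × 270.

270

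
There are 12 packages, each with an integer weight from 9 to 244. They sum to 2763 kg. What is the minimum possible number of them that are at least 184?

If only k of them are at least 184, the other 12 − k are at most 183, so the total is at most k·244 + (12 − k)·183.
This must reach 2763, so k·244 + (12 − k)·183 ≥ 2763, giving k ≥ 10.
Exactly 10 works: 10 values at 244 and 2 at 183 total 2806; lower one of the high values by 43 (still ≥ 184) to hit 2763.

10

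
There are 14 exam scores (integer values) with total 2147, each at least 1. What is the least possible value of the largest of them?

154

Some value must be at least ⌈2147/14⌉ = 154, since 14 × 153 = 2142 < 2147.
Taking 9 copies of 153 and 5 copies of 154 gives exactly 2147, so 154 is attained.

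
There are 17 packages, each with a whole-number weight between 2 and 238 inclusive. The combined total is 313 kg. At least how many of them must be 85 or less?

14

Let j be the number exceeding 85. Then the total is ≥ 86·j + 2·(17 − j) = 34 + 84j.
So 84j ≤ 279 and j ≤ 3; hence at least 17 − 3 = 14 are ≤ 85.
Exactly 14 works: 14 values at 2 and 3 at 86 total 286; raise one of the low values by 27 (still ≤ 85) to hit 313.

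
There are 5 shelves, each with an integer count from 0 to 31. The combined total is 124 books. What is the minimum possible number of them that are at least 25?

1

If only k of them are at least 25, the other 5 − k are at most 24, so the total is at most k·31 + (5 − k)·24.
This must reach 124, so k·31 + (5 − k)·24 ≥ 124, giving k ≥ 1.
Exactly 1 works: 1 value at 31 and 4 at 24 total 127; lower one of the high values by 3 (still ≥ 25) to hit 124.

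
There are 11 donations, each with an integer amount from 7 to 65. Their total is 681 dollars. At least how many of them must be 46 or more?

If only k of them are at least 46, the other 11 − k are at most 45, so the total is at most k·65 + (11 − k)·45.
This must reach 681, so k·65 + (11 − k)·45 ≥ 681, giving k ≥ 10.
Exactly 10 works: 10 values at 65 and 1 at 45 total 695; lower one of the high values by 14 (still ≥ 46) to hit 681.

10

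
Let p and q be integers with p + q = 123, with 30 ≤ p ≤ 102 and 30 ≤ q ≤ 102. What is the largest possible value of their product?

3782

With p + q fixed, pq peaks when the two are closest together.
Taking p = 61 and q = 62 (both in [30, 102]) gives pq = 3782.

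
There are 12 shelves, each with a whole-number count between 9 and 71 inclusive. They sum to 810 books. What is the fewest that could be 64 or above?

7

If only k of them are at least 64, the other 12 − k are at most 63, so the total is at most k·71 + (12 − k)·63.
This must reach 810, so k·71 + (12 − k)·63 ≥ 810, giving k ≥ 7.
Exactly 7 works: 7 values at 71 and 5 at 63 total 812; lower one of the high values by 2 (still ≥ 64) to hit 810.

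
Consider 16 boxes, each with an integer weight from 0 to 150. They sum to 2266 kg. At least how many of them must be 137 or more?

Suppose at most 16 − j of them reach 137; then j values are ≤ 136 and the rest ≤ 150.
The total is then ≤ 136·j + 150·(16 − j) = 2400 − 14j. For this to be ≥ 2266 we need j ≤ 9, so at least 16 − 9 = 7 must reach 137.
Exactly 7 works: 7 values at 150 and 9 at 136 total 2274; lower one of the high values by 8 (still ≥ 137) to hit 2266.

7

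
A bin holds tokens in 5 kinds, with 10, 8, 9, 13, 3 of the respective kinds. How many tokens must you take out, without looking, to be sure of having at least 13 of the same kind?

43

In the worst case you take as many as possible of each kind without reaching 13: 10 + 8 + 9 + 12 + 3 = 42.
The next one must give 13 of some kind, so 42 + 1 = 43.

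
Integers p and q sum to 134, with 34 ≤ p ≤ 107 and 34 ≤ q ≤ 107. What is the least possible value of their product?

3400

pq = p(134 − p) is concave in p, so over [34, 100] it is minimized at an endpoint.
At the endpoint p = 34, q = 134 − 34 = 100, so pq = 34 × 100 = 3400.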